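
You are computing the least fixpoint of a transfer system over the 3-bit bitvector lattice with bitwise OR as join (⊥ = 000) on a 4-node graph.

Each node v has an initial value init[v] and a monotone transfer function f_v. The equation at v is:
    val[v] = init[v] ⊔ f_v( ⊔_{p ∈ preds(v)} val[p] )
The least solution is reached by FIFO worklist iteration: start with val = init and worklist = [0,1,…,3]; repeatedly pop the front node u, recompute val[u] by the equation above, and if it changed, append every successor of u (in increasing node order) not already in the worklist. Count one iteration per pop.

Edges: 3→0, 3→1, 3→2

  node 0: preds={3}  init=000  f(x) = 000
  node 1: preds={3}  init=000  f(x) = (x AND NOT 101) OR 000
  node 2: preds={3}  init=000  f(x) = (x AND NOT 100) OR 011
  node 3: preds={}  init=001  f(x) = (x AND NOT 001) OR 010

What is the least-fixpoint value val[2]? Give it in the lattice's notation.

011

Trace (7 dequeues):
  [1] u=0 | in 001 | out 000 | ==
  [2] u=1 | in 001 | out 000 | ==
  [3] u=2 | in 001 | out 011 | prev 000 | push {}
  [4] u=3 | in 000 | out 011 | prev 001 | push {0,1,2}
  [5] u=0 | in 011 | out 000 | ==
  [6] u=1 | in 011 | out 010 | prev 000 | push {}
  [7] u=2 | in 011 | out 011 | ==

Converged values:
  [0] 000
  [1] 010
  [2] 011
  [3] 011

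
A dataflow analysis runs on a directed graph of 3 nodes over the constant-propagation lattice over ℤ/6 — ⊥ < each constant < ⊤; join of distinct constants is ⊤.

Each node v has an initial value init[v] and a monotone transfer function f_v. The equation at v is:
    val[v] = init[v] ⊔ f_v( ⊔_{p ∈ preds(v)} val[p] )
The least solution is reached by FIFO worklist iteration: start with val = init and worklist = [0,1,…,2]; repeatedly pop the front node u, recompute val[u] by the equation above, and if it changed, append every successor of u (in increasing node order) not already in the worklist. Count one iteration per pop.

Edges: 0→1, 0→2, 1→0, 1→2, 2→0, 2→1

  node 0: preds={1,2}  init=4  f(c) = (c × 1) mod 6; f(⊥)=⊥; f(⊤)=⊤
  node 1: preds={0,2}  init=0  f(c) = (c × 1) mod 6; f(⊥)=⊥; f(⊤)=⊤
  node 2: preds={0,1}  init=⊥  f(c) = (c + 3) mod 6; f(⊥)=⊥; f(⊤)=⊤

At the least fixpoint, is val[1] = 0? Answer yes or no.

Trace (5 dequeues):
  [1] u=0 | in 0 | out ⊤ | prev 4 | push {}
  [2] u=1 | in ⊤ | out ⊤ | prev 0 | push {0}
  [3] u=2 | in ⊤ | out ⊤ | prev ⊥ | push {1}
  [4] u=0 | in ⊤ | out ⊤ | ==
  [5] u=1 | in ⊤ | out ⊤ | ==

Converged values:
  [0] ⊤
  [1] ⊤
  [2] ⊤

no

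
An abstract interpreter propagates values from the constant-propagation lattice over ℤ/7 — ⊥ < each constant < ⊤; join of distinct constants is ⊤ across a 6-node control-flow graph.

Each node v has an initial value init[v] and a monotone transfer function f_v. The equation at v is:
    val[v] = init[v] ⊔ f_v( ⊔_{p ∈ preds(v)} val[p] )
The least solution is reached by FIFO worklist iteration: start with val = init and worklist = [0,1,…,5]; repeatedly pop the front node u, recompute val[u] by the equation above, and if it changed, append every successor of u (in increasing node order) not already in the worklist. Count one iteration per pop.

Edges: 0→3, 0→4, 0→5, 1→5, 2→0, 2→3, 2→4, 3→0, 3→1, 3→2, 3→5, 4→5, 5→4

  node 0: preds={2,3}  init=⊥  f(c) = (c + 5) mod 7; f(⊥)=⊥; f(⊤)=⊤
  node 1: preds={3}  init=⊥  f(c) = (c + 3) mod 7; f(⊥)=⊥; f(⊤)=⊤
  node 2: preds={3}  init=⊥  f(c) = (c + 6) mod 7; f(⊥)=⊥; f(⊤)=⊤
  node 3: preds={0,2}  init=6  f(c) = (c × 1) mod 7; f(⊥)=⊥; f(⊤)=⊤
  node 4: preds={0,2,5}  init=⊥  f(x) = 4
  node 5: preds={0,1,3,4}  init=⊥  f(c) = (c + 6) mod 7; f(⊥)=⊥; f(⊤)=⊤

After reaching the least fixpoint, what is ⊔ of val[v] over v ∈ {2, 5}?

Iteration log — 13 steps:
  step 1. node 0  ⊔preds=6  new=4  old=⊥  +wl: 
  step 2. node 1  ⊔preds=6  new=2  old=⊥  +wl: 
  step 3. node 2  ⊔preds=6  new=5  old=⊥  +wl: 0
  step 4. node 3  ⊔preds=⊤  new=⊤  old=6  +wl: 1,2
  step 5. node 4  ⊔preds=⊤  new=4  old=⊥  +wl: 
  step 6. node 5  ⊔preds=⊤  new=⊤  old=⊥  +wl: 4
  step 7. node 0  ⊔preds=⊤  new=⊤  old=4  +wl: 3,5
  step 8. node 1  ⊔preds=⊤  new=⊤  old=2  +wl: 
  step 9. node 2  ⊔preds=⊤  new=⊤  old=5  +wl: 0
  step 10. node 4  ⊔preds=⊤  new=4  stable
  step 11. node 3  ⊔preds=⊤  new=⊤  stable
  step 12. node 5  ⊔preds=⊤  new=⊤  stable
  step 13. node 0  ⊔preds=⊤  new=⊤  stable

Least fixpoint reached:
  node 0: ⊤
  node 1: ⊤
  node 2: ⊤
  node 3: ⊤
  node 4: 4
  node 5: ⊤

⊤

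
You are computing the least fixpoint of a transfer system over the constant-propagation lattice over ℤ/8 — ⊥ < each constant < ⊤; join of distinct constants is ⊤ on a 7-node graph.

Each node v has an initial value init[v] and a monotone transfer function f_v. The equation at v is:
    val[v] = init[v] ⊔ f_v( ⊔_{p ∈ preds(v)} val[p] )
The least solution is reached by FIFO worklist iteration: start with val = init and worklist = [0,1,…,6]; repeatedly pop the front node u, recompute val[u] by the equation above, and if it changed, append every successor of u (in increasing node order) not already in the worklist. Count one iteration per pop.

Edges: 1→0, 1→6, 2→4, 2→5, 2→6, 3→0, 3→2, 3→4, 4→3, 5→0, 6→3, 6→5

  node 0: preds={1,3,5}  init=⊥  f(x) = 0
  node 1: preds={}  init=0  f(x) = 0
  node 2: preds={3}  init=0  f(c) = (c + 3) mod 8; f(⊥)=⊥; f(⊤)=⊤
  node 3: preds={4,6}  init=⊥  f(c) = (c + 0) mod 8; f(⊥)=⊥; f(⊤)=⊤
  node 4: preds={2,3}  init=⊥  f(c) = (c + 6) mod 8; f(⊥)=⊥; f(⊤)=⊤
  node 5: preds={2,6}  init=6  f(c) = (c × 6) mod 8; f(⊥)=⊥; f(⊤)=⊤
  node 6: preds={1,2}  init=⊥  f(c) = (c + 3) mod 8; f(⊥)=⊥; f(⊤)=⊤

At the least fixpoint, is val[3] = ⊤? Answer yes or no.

Worklist (16 pops):
  #1 pop 0: in=⊤ → 0 (was ⊥); enqueue []
  #2 pop 1: in=⊥ → 0 (no change)
  #3 pop 2: in=⊥ → 0 (no change)
  #4 pop 3: in=⊥ → ⊥ (no change)
  #5 pop 4: in=0 → 6 (was ⊥); enqueue [3]
  #6 pop 5: in=0 → ⊤ (was 6); enqueue [0]
  #7 pop 6: in=0 → 3 (was ⊥); enqueue [5]
  #8 pop 3: in=⊤ → ⊤ (was ⊥); enqueue [2,4]
  #9 pop 0: in=⊤ → 0 (no change)
  #10 pop 5: in=⊤ → ⊤ (no change)
  #11 pop 2: in=⊤ → ⊤ (was 0); enqueue [5,6]
  #12 pop 4: in=⊤ → ⊤ (was 6); enqueue [3]
  #13 pop 5: in=⊤ → ⊤ (no change)
  #14 pop 6: in=⊤ → ⊤ (was 3); enqueue [5]
  #15 pop 3: in=⊤ → ⊤ (no change)
  #16 pop 5: in=⊤ → ⊤ (no change)

Fixpoint:
  val[0] = 0
  val[1] = 0
  val[2] = ⊤
  val[3] = ⊤
  val[4] = ⊤
  val[5] = ⊤
  val[6] = ⊤

yes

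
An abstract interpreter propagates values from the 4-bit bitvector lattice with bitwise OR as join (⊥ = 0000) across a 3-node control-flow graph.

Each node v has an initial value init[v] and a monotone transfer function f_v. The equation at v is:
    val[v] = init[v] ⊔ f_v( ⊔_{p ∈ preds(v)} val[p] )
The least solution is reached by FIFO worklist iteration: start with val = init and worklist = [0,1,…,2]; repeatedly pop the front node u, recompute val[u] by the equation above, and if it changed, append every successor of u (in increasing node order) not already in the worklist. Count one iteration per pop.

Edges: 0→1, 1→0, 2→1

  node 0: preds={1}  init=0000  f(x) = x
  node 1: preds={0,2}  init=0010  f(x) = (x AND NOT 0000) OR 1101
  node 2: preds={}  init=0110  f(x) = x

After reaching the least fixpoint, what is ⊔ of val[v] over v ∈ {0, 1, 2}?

Worklist (5 pops):
  #1 pop 0: in=0010 → 0010 (was 0000); enqueue []
  #2 pop 1: in=0110 → 1111 (was 0010); enqueue [0]
  #3 pop 2: in=0000 → 0110 (no change)
  #4 pop 0: in=1111 → 1111 (was 0010); enqueue [1]
  #5 pop 1: in=1111 → 1111 (no change)

Fixpoint:
  val[0] = 1111
  val[1] = 1111
  val[2] = 0110

1111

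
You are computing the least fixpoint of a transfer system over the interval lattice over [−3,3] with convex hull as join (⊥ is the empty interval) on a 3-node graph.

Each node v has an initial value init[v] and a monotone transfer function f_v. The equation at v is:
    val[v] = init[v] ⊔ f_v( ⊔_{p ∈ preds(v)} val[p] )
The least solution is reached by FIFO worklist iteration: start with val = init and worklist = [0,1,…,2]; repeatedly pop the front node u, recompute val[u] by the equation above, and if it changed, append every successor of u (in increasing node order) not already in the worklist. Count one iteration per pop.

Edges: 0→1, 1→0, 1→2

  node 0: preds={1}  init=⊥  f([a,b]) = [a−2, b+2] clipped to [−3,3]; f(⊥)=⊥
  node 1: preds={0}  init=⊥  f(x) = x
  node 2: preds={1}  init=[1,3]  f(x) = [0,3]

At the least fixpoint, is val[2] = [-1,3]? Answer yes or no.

Iteration log — 3 steps:
  step 1. node 0  ⊔preds=⊥  new=⊥  stable
  step 2. node 1  ⊔preds=⊥  new=⊥  stable
  step 3. node 2  ⊔preds=⊥  new=[0,3]  old=[1,3]  +wl: 

Least fixpoint reached:
  node 0: ⊥
  node 1: ⊥
  node 2: [0,3]

no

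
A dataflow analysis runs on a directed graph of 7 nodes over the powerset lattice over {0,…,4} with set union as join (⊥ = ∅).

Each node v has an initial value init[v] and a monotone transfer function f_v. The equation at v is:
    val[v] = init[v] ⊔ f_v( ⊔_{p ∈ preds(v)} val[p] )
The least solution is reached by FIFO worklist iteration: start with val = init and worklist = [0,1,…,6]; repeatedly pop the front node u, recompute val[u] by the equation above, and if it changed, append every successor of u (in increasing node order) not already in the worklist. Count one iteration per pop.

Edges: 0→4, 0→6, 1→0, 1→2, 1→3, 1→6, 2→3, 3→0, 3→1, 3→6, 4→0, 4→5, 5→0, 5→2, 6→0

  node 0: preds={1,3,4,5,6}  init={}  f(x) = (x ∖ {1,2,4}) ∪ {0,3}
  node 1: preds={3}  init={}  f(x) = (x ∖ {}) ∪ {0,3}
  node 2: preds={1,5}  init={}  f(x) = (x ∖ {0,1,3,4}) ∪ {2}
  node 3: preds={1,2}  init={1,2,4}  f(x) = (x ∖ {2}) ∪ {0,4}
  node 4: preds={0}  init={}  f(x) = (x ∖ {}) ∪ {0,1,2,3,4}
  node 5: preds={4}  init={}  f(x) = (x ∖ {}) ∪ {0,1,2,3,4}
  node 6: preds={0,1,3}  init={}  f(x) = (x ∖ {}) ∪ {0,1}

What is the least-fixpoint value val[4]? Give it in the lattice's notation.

{0,1,2,3,4}

Iteration log — 10 steps:
  step 1. node 0  ⊔preds={1,2,4}  new={0,3}  old={}  +wl: 
  step 2. node 1  ⊔preds={1,2,4}  new={0,1,2,3,4}  old={}  +wl: 0
  step 3. node 2  ⊔preds={0,1,2,3,4}  new={2}  old={}  +wl: 
  step 4. node 3  ⊔preds={0,1,2,3,4}  new={0,1,2,3,4}  old={1,2,4}  +wl: 1
  step 5. node 4  ⊔preds={0,3}  new={0,1,2,3,4}  old={}  +wl: 
  step 6. node 5  ⊔preds={0,1,2,3,4}  new={0,1,2,3,4}  old={}  +wl: 2
  step 7. node 6  ⊔preds={0,1,2,3,4}  new={0,1,2,3,4}  old={}  +wl: 
  step 8. node 0  ⊔preds={0,1,2,3,4}  new={0,3}  stable
  step 9. node 1  ⊔preds={0,1,2,3,4}  new={0,1,2,3,4}  stable
  step 10. node 2  ⊔preds={0,1,2,3,4}  new={2}  stable

Least fixpoint reached:
  node 0: {0,3}
  node 1: {0,1,2,3,4}
  node 2: {2}
  node 3: {0,1,2,3,4}
  node 4: {0,1,2,3,4}
  node 5: {0,1,2,3,4}
  node 6: {0,1,2,3,4}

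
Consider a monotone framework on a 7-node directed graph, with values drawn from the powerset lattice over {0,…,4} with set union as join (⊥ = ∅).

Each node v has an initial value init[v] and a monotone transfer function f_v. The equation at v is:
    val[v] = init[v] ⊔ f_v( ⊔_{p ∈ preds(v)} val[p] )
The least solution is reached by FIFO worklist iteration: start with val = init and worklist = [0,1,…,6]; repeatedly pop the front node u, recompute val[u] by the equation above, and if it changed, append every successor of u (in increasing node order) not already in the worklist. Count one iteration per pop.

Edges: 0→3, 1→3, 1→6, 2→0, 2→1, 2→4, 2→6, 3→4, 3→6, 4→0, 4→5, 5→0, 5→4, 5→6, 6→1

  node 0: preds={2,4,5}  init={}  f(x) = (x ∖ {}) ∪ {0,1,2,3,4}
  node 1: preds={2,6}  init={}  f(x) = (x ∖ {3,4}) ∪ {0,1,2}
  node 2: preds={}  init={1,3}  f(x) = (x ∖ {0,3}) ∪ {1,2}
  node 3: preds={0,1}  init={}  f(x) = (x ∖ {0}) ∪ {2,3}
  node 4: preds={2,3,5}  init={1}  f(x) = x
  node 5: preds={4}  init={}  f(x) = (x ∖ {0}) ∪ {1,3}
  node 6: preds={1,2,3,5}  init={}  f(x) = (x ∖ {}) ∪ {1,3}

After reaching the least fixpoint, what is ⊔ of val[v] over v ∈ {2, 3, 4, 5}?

{1,2,3,4}

Worklist (10 pops):
  #1 pop 0: in={1,3} → {0,1,2,3,4} (was {}); enqueue []
  #2 pop 1: in={1,3} → {0,1,2} (was {}); enqueue []
  #3 pop 2: in={} → {1,2,3} (was {1,3}); enqueue [0,1]
  #4 pop 3: in={0,1,2,3,4} → {1,2,3,4} (was {}); enqueue []
  #5 pop 4: in={1,2,3,4} → {1,2,3,4} (was {1}); enqueue []
  #6 pop 5: in={1,2,3,4} → {1,2,3,4} (was {}); enqueue [4]
  #7 pop 6: in={0,1,2,3,4} → {0,1,2,3,4} (was {}); enqueue []
  #8 pop 0: in={1,2,3,4} → {0,1,2,3,4} (no change)
  #9 pop 1: in={0,1,2,3,4} → {0,1,2} (no change)
  #10 pop 4: in={1,2,3,4} → {1,2,3,4} (no change)

Fixpoint:
  val[0] = {0,1,2,3,4}
  val[1] = {0,1,2}
  val[2] = {1,2,3}
  val[3] = {1,2,3,4}
  val[4] = {1,2,3,4}
  val[5] = {1,2,3,4}
  val[6] = {0,1,2,3,4}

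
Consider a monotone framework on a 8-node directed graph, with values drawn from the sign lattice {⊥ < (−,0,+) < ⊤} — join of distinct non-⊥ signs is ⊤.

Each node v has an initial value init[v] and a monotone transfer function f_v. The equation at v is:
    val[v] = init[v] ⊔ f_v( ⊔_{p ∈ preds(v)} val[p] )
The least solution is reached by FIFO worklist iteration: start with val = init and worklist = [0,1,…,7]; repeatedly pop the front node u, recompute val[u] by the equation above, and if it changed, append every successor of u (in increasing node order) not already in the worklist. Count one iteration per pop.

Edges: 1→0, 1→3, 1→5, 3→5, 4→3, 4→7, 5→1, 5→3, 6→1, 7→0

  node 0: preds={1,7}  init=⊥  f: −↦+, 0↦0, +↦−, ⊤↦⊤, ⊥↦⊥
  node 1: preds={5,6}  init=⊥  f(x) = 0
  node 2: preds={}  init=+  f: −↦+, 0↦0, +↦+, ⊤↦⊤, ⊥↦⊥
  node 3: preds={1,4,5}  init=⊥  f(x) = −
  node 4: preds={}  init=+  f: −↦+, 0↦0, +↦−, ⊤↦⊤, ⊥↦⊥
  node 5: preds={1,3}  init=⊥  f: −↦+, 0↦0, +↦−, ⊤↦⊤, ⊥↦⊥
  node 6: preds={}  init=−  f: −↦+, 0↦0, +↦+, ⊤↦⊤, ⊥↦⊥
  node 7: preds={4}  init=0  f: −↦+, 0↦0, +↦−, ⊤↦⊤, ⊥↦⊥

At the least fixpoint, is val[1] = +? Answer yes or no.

no

Trace (11 dequeues):
  [1] u=0 | in 0 | out 0 | prev ⊥ | push {}
  [2] u=1 | in − | out 0 | prev ⊥ | push {0}
  [3] u=2 | in ⊥ | out + | ==
  [4] u=3 | in ⊤ | out − | prev ⊥ | push {}
  [5] u=4 | in ⊥ | out + | ==
  [6] u=5 | in ⊤ | out ⊤ | prev ⊥ | push {1,3}
  [7] u=6 | in ⊥ | out − | ==
  [8] u=7 | in + | out ⊤ | prev 0 | push {}
  [9] u=0 | in ⊤ | out ⊤ | prev 0 | push {}
  [10] u=1 | in ⊤ | out 0 | ==
  [11] u=3 | in ⊤ | out − | ==

Converged values:
  [0] ⊤
  [1] 0
  [2] +
  [3] −
  [4] +
  [5] ⊤
  [6] −
  [7] ⊤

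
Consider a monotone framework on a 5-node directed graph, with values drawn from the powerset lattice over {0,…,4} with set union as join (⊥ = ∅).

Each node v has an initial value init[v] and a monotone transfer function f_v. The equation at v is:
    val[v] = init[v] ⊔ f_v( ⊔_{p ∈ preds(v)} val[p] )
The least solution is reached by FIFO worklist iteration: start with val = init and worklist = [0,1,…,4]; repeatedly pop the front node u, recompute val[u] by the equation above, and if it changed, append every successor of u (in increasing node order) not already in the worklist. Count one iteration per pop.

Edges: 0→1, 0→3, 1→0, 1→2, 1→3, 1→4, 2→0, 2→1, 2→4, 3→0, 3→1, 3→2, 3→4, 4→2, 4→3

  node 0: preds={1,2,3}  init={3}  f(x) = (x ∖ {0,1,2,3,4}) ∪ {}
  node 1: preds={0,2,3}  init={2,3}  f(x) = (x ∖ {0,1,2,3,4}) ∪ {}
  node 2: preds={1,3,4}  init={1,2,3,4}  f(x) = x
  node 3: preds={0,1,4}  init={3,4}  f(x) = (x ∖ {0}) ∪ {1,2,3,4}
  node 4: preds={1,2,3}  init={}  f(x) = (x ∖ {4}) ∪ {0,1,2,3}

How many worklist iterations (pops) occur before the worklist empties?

Worklist (12 pops):
  #1 pop 0: in={1,2,3,4} → {3} (no change)
  #2 pop 1: in={1,2,3,4} → {2,3} (no change)
  #3 pop 2: in={2,3,4} → {1,2,3,4} (no change)
  #4 pop 3: in={2,3} → {1,2,3,4} (was {3,4}); enqueue [0,1,2]
  #5 pop 4: in={1,2,3,4} → {0,1,2,3} (was {}); enqueue [3]
  #6 pop 0: in={1,2,3,4} → {3} (no change)
  #7 pop 1: in={1,2,3,4} → {2,3} (no change)
  #8 pop 2: in={0,1,2,3,4} → {0,1,2,3,4} (was {1,2,3,4}); enqueue [0,1,4]
  #9 pop 3: in={0,1,2,3} → {1,2,3,4} (no change)
  #10 pop 0: in={0,1,2,3,4} → {3} (no change)
  #11 pop 1: in={0,1,2,3,4} → {2,3} (no change)
  #12 pop 4: in={0,1,2,3,4} → {0,1,2,3} (no change)

Fixpoint:
  val[0] = {3}
  val[1] = {2,3}
  val[2] = {0,1,2,3,4}
  val[3] = {1,2,3,4}
  val[4] = {0,1,2,3}

12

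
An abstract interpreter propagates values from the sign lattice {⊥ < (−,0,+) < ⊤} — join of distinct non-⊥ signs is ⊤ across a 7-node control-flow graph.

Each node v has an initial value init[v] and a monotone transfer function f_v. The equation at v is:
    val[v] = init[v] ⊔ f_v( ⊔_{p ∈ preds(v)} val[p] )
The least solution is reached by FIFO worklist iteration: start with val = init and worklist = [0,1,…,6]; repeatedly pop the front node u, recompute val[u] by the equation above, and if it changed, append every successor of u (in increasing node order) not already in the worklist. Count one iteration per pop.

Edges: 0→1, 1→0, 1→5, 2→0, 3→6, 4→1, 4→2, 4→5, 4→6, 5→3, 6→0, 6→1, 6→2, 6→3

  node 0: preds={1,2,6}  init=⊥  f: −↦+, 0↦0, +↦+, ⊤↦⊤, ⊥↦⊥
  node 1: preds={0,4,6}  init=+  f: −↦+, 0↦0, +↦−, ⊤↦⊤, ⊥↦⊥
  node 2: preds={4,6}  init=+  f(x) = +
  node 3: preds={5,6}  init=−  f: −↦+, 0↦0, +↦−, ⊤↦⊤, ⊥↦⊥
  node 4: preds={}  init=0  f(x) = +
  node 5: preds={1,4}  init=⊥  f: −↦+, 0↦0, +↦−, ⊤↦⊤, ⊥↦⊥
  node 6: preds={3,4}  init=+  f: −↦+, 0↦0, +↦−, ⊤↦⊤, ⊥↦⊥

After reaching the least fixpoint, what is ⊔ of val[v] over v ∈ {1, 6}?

⊤

Iteration log — 12 steps:
  step 1. node 0  ⊔preds=+  new=+  old=⊥  +wl: 
  step 2. node 1  ⊔preds=⊤  new=⊤  old=+  +wl: 0
  step 3. node 2  ⊔preds=⊤  new=+  stable
  step 4. node 3  ⊔preds=+  new=−  stable
  step 5. node 4  ⊔preds=⊥  new=⊤  old=0  +wl: 1,2
  step 6. node 5  ⊔preds=⊤  new=⊤  old=⊥  +wl: 3
  step 7. node 6  ⊔preds=⊤  new=⊤  old=+  +wl: 
  step 8. node 0  ⊔preds=⊤  new=⊤  old=+  +wl: 
  step 9. node 1  ⊔preds=⊤  new=⊤  stable
  step 10. node 2  ⊔preds=⊤  new=+  stable
  step 11. node 3  ⊔preds=⊤  new=⊤  old=−  +wl: 6
  step 12. node 6  ⊔preds=⊤  new=⊤  stable

Least fixpoint reached:
  node 0: ⊤
  node 1: ⊤
  node 2: +
  node 3: ⊤
  node 4: ⊤
  node 5: ⊤
  node 6: ⊤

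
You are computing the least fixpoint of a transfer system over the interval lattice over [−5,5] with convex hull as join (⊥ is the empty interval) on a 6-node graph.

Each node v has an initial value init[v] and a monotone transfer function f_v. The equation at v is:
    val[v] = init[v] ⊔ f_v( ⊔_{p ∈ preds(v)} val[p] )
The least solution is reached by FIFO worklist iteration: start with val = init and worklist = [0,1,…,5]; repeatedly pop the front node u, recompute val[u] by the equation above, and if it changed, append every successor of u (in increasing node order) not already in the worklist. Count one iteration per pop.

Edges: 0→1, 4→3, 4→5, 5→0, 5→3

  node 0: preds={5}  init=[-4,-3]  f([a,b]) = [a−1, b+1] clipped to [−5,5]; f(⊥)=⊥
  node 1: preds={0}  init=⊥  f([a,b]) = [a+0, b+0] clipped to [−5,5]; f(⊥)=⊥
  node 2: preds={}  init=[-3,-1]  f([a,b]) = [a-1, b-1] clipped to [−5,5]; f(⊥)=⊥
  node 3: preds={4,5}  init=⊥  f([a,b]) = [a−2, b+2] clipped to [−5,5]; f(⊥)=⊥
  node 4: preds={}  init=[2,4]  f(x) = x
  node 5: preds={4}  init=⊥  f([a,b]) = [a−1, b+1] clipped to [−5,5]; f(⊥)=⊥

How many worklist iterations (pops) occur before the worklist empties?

9

Trace (9 dequeues):
  [1] u=0 | in ⊥ | out [-4,-3] | ==
  [2] u=1 | in [-4,-3] | out [-4,-3] | prev ⊥ | push {}
  [3] u=2 | in ⊥ | out [-3,-1] | ==
  [4] u=3 | in [2,4] | out [0,5] | prev ⊥ | push {}
  [5] u=4 | in ⊥ | out [2,4] | ==
  [6] u=5 | in [2,4] | out [1,5] | prev ⊥ | push {0,3}
  [7] u=0 | in [1,5] | out [-4,5] | prev [-4,-3] | push {1}
  [8] u=3 | in [1,5] | out [-1,5] | prev [0,5] | push {}
  [9] u=1 | in [-4,5] | out [-4,5] | prev [-4,-3] | push {}

Converged values:
  [0] [-4,5]
  [1] [-4,5]
  [2] [-3,-1]
  [3] [-1,5]
  [4] [2,4]
  [5] [1,5]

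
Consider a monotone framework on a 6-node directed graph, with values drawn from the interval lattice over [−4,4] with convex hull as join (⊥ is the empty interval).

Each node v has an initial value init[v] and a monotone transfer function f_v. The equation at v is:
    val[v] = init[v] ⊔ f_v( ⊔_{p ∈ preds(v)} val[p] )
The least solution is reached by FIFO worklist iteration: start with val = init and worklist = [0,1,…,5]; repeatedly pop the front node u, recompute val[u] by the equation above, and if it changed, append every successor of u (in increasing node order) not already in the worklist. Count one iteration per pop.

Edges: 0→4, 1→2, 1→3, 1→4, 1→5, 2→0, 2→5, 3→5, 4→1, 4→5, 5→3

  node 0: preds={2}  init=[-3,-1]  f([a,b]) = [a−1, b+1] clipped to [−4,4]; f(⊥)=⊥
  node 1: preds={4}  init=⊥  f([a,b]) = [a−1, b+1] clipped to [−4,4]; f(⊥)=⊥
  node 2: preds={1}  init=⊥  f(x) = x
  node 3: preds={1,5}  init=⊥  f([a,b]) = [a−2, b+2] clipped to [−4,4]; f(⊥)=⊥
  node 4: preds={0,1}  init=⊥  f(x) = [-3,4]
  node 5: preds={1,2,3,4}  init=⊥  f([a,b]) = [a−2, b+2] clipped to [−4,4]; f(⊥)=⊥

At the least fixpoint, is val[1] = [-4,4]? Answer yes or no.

Worklist (13 pops):
  #1 pop 0: in=⊥ → [-3,-1] (no change)
  #2 pop 1: in=⊥ → ⊥ (no change)
  #3 pop 2: in=⊥ → ⊥ (no change)
  #4 pop 3: in=⊥ → ⊥ (no change)
  #5 pop 4: in=[-3,-1] → [-3,4] (was ⊥); enqueue [1]
  #6 pop 5: in=[-3,4] → [-4,4] (was ⊥); enqueue [3]
  #7 pop 1: in=[-3,4] → [-4,4] (was ⊥); enqueue [2,4,5]
  #8 pop 3: in=[-4,4] → [-4,4] (was ⊥); enqueue []
  #9 pop 2: in=[-4,4] → [-4,4] (was ⊥); enqueue [0]
  #10 pop 4: in=[-4,4] → [-3,4] (no change)
  #11 pop 5: in=[-4,4] → [-4,4] (no change)
  #12 pop 0: in=[-4,4] → [-4,4] (was [-3,-1]); enqueue [4]
  #13 pop 4: in=[-4,4] → [-3,4] (no change)

Fixpoint:
  val[0] = [-4,4]
  val[1] = [-4,4]
  val[2] = [-4,4]
  val[3] = [-4,4]
  val[4] = [-3,4]
  val[5] = [-4,4]

yes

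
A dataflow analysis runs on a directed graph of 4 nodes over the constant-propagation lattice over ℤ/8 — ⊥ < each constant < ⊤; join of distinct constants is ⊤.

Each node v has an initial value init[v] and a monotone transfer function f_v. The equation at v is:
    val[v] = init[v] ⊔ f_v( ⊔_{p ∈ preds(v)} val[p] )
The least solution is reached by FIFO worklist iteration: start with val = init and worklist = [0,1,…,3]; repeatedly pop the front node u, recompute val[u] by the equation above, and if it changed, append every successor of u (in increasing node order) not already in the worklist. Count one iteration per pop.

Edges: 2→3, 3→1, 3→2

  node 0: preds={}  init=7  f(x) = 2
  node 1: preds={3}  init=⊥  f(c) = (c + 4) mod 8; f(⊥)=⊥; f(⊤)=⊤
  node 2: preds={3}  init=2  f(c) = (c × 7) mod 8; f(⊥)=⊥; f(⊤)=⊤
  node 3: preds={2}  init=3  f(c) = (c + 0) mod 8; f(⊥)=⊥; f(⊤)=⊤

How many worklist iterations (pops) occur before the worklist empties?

Iteration log — 6 steps:
  step 1. node 0  ⊔preds=⊥  new=⊤  old=7  +wl: 
  step 2. node 1  ⊔preds=3  new=7  old=⊥  +wl: 
  step 3. node 2  ⊔preds=3  new=⊤  old=2  +wl: 
  step 4. node 3  ⊔preds=⊤  new=⊤  old=3  +wl: 1,2
  step 5. node 1  ⊔preds=⊤  new=⊤  old=7  +wl: 
  step 6. node 2  ⊔preds=⊤  new=⊤  stable

Least fixpoint reached:
  node 0: ⊤
  node 1: ⊤
  node 2: ⊤
  node 3: ⊤

6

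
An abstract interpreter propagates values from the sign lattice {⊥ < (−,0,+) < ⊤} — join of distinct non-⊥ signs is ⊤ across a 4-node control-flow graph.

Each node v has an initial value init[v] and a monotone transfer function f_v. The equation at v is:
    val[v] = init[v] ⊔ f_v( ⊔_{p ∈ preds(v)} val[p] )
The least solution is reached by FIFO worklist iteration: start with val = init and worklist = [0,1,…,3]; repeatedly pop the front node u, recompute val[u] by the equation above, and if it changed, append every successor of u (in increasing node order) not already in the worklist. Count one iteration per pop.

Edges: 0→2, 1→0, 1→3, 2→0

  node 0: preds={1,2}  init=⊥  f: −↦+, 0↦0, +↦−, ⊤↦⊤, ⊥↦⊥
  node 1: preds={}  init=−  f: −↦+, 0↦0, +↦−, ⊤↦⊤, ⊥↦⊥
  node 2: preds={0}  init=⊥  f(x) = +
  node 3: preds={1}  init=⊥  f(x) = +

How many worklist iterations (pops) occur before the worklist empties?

6

Iteration log — 6 steps:
  step 1. node 0  ⊔preds=−  new=+  old=⊥  +wl: 
  step 2. node 1  ⊔preds=⊥  new=−  stable
  step 3. node 2  ⊔preds=+  new=+  old=⊥  +wl: 0
  step 4. node 3  ⊔preds=−  new=+  old=⊥  +wl: 
  step 5. node 0  ⊔preds=⊤  new=⊤  old=+  +wl: 2
  step 6. node 2  ⊔preds=⊤  new=+  stable

Least fixpoint reached:
  node 0: ⊤
  node 1: −
  node 2: +
  node 3: +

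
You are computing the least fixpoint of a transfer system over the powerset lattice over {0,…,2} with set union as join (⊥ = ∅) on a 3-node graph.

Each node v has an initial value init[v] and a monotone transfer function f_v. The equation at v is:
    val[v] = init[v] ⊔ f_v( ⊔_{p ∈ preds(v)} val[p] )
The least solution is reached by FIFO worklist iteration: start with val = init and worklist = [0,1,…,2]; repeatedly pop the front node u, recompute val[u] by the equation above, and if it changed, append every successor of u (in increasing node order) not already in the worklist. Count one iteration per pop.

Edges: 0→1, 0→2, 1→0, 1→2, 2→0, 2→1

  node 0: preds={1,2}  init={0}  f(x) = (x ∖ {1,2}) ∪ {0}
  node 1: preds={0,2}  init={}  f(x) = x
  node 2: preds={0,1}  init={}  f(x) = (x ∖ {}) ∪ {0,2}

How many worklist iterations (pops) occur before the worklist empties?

7

Iteration log — 7 steps:
  step 1. node 0  ⊔preds={}  new={0}  stable
  step 2. node 1  ⊔preds={0}  new={0}  old={}  +wl: 0
  step 3. node 2  ⊔preds={0}  new={0,2}  old={}  +wl: 1
  step 4. node 0  ⊔preds={0,2}  new={0}  stable
  step 5. node 1  ⊔preds={0,2}  new={0,2}  old={0}  +wl: 0,2
  step 6. node 0  ⊔preds={0,2}  new={0}  stable
  step 7. node 2  ⊔preds={0,2}  new={0,2}  stable

Least fixpoint reached:
  node 0: {0}
  node 1: {0,2}
  node 2: {0,2}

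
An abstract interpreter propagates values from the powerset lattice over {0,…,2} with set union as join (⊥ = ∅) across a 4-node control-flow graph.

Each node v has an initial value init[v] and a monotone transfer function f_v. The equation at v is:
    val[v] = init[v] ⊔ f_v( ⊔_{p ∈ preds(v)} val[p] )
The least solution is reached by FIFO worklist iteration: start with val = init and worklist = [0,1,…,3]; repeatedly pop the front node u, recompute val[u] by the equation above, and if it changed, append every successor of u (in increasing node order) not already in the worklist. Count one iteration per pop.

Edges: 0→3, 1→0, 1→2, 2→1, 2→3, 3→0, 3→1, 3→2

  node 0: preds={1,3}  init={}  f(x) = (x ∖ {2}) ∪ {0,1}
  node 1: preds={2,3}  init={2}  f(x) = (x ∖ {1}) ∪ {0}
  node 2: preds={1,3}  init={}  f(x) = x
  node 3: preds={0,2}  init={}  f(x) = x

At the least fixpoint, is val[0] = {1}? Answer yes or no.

no

Trace (9 dequeues):
  [1] u=0 | in {2} | out {0,1} | prev {} | push {}
  [2] u=1 | in {} | out {0,2} | prev {2} | push {0}
  [3] u=2 | in {0,2} | out {0,2} | prev {} | push {1}
  [4] u=3 | in {0,1,2} | out {0,1,2} | prev {} | push {2}
  [5] u=0 | in {0,1,2} | out {0,1} | ==
  [6] u=1 | in {0,1,2} | out {0,2} | ==
  [7] u=2 | in {0,1,2} | out {0,1,2} | prev {0,2} | push {1,3}
  [8] u=1 | in {0,1,2} | out {0,2} | ==
  [9] u=3 | in {0,1,2} | out {0,1,2} | ==

Converged values:
  [0] {0,1}
  [1] {0,2}
  [2] {0,1,2}
  [3] {0,1,2}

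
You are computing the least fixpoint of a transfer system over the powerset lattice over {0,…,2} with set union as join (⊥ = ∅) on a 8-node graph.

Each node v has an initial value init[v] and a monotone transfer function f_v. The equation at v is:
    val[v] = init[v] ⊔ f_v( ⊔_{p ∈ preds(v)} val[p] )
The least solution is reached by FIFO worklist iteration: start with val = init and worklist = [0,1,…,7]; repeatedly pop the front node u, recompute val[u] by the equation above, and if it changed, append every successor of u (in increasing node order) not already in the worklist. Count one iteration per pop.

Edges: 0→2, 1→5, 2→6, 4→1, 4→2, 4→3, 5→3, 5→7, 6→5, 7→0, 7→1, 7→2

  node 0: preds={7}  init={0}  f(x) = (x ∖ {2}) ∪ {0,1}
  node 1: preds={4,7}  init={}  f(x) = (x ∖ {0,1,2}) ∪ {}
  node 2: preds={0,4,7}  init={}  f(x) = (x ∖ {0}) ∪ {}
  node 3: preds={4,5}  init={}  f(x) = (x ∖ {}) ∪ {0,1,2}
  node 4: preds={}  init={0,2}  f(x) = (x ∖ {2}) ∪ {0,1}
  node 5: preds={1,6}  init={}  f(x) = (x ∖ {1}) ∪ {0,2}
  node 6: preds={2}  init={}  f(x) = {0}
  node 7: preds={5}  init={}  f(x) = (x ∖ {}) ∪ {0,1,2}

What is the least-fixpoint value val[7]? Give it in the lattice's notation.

Trace (13 dequeues):
  [1] u=0 | in {} | out {0,1} | prev {0} | push {}
  [2] u=1 | in {0,2} | out {} | ==
  [3] u=2 | in {0,1,2} | out {1,2} | prev {} | push {}
  [4] u=3 | in {0,2} | out {0,1,2} | prev {} | push {}
  [5] u=4 | in {} | out {0,1,2} | prev {0,2} | push {1,2,3}
  [6] u=5 | in {} | out {0,2} | prev {} | push {}
  [7] u=6 | in {1,2} | out {0} | prev {} | push {5}
  [8] u=7 | in {0,2} | out {0,1,2} | prev {} | push {0}
  [9] u=1 | in {0,1,2} | out {} | ==
  [10] u=2 | in {0,1,2} | out {1,2} | ==
  [11] u=3 | in {0,1,2} | out {0,1,2} | ==
  [12] u=5 | in {0} | out {0,2} | ==
  [13] u=0 | in {0,1,2} | out {0,1} | ==

Converged values:
  [0] {0,1}
  [1] {}
  [2] {1,2}
  [3] {0,1,2}
  [4] {0,1,2}
  [5] {0,2}
  [6] {0}
  [7] {0,1,2}

{0,1,2}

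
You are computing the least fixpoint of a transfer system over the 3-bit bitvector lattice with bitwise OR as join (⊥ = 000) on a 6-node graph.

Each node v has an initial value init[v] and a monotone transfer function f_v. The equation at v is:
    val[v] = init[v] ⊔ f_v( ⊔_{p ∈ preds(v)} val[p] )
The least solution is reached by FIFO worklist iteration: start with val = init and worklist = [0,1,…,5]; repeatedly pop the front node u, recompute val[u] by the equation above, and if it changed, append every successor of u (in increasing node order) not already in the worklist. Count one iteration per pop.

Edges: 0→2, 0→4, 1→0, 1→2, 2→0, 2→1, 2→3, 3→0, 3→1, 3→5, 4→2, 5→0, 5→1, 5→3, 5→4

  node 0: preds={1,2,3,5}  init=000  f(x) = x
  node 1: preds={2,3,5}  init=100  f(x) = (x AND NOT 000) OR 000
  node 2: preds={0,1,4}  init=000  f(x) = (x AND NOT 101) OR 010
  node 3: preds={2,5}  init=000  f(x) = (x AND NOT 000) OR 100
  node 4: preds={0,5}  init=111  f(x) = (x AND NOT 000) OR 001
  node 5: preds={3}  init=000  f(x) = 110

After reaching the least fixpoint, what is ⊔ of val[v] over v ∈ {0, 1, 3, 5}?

110

Trace (12 dequeues):
  [1] u=0 | in 100 | out 100 | prev 000 | push {}
  [2] u=1 | in 000 | out 100 | ==
  [3] u=2 | in 111 | out 010 | prev 000 | push {0,1}
  [4] u=3 | in 010 | out 110 | prev 000 | push {}
  [5] u=4 | in 100 | out 111 | ==
  [6] u=5 | in 110 | out 110 | prev 000 | push {3,4}
  [7] u=0 | in 110 | out 110 | prev 100 | push {2}
  [8] u=1 | in 110 | out 110 | prev 100 | push {0}
  [9] u=3 | in 110 | out 110 | ==
  [10] u=4 | in 110 | out 111 | ==
  [11] u=2 | in 111 | out 010 | ==
  [12] u=0 | in 110 | out 110 | ==

Converged values:
  [0] 110
  [1] 110
  [2] 010
  [3] 110
  [4] 111
  [5] 110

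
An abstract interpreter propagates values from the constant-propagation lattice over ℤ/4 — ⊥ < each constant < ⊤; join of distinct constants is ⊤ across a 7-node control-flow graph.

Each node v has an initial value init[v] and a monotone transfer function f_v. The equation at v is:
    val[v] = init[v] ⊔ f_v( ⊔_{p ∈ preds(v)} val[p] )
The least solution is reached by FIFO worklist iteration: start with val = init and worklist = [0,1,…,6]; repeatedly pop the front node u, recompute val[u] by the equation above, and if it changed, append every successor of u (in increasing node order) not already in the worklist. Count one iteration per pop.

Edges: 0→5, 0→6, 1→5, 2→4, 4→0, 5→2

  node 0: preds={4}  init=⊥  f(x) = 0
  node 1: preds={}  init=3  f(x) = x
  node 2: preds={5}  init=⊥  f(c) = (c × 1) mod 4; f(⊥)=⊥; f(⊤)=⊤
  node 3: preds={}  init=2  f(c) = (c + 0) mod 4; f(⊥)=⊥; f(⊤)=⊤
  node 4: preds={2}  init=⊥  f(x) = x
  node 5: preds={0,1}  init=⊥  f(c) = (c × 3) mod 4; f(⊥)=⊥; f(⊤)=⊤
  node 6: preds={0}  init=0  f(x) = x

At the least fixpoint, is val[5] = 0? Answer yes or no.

no

Worklist (10 pops):
  #1 pop 0: in=⊥ → 0 (was ⊥); enqueue []
  #2 pop 1: in=⊥ → 3 (no change)
  #3 pop 2: in=⊥ → ⊥ (no change)
  #4 pop 3: in=⊥ → 2 (no change)
  #5 pop 4: in=⊥ → ⊥ (no change)
  #6 pop 5: in=⊤ → ⊤ (was ⊥); enqueue [2]
  #7 pop 6: in=0 → 0 (no change)
  #8 pop 2: in=⊤ → ⊤ (was ⊥); enqueue [4]
  #9 pop 4: in=⊤ → ⊤ (was ⊥); enqueue [0]
  #10 pop 0: in=⊤ → 0 (no change)

Fixpoint:
  val[0] = 0
  val[1] = 3
  val[2] = ⊤
  val[3] = 2
  val[4] = ⊤
  val[5] = ⊤
  val[6] = 0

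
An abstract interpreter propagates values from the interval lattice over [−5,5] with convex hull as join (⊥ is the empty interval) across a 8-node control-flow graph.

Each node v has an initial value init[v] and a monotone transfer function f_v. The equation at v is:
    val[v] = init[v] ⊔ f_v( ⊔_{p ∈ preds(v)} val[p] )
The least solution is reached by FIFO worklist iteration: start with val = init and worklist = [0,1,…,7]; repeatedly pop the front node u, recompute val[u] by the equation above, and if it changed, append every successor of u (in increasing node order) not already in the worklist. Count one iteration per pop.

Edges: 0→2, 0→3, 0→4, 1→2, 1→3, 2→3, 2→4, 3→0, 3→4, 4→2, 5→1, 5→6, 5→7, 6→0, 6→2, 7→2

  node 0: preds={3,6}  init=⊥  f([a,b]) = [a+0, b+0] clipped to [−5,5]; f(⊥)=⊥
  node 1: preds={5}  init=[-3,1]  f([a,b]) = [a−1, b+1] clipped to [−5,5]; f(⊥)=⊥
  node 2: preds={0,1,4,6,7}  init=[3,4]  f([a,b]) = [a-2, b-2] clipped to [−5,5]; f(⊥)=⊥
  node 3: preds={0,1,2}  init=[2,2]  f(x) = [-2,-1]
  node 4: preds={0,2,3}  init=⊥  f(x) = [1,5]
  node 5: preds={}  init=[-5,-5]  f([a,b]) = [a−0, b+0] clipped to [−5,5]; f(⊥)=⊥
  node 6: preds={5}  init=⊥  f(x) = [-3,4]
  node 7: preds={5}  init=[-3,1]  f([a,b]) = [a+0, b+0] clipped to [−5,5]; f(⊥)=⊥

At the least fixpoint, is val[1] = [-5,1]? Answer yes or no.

Iteration log — 12 steps:
  step 1. node 0  ⊔preds=[2,2]  new=[2,2]  old=⊥  +wl: 
  step 2. node 1  ⊔preds=[-5,-5]  new=[-5,1]  old=[-3,1]  +wl: 
  step 3. node 2  ⊔preds=[-5,2]  new=[-5,4]  old=[3,4]  +wl: 
  step 4. node 3  ⊔preds=[-5,4]  new=[-2,2]  old=[2,2]  +wl: 0
  step 5. node 4  ⊔preds=[-5,4]  new=[1,5]  old=⊥  +wl: 2
  step 6. node 5  ⊔preds=⊥  new=[-5,-5]  stable
  step 7. node 6  ⊔preds=[-5,-5]  new=[-3,4]  old=⊥  +wl: 
  step 8. node 7  ⊔preds=[-5,-5]  new=[-5,1]  old=[-3,1]  +wl: 
  step 9. node 0  ⊔preds=[-3,4]  new=[-3,4]  old=[2,2]  +wl: 3,4
  step 10. node 2  ⊔preds=[-5,5]  new=[-5,4]  stable
  step 11. node 3  ⊔preds=[-5,4]  new=[-2,2]  stable
  step 12. node 4  ⊔preds=[-5,4]  new=[1,5]  stable

Least fixpoint reached:
  node 0: [-3,4]
  node 1: [-5,1]
  node 2: [-5,4]
  node 3: [-2,2]
  node 4: [1,5]
  node 5: [-5,-5]
  node 6: [-3,4]
  node 7: [-5,1]

yes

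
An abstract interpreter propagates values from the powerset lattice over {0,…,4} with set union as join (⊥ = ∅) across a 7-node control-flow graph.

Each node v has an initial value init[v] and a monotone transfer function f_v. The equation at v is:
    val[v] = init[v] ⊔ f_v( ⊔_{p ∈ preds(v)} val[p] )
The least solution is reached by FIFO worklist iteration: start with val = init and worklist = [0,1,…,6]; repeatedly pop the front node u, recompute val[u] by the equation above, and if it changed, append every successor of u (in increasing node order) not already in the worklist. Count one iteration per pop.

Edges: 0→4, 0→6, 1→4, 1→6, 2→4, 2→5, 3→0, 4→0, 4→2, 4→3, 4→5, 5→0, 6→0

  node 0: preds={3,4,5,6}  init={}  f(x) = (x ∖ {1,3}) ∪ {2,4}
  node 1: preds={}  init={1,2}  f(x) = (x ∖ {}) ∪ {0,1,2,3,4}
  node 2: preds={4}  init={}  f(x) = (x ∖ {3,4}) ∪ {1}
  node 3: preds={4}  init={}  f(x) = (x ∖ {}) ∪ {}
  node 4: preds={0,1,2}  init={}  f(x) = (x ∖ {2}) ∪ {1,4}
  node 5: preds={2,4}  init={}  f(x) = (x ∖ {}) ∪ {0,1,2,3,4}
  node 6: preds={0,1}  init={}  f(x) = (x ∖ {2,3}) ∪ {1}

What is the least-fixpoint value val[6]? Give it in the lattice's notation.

Worklist (14 pops):
  #1 pop 0: in={} → {2,4} (was {}); enqueue []
  #2 pop 1: in={} → {0,1,2,3,4} (was {1,2}); enqueue []
  #3 pop 2: in={} → {1} (was {}); enqueue []
  #4 pop 3: in={} → {} (no change)
  #5 pop 4: in={0,1,2,3,4} → {0,1,3,4} (was {}); enqueue [0,2,3]
  #6 pop 5: in={0,1,3,4} → {0,1,2,3,4} (was {}); enqueue []
  #7 pop 6: in={0,1,2,3,4} → {0,1,4} (was {}); enqueue []
  #8 pop 0: in={0,1,2,3,4} → {0,2,4} (was {2,4}); enqueue [4,6]
  #9 pop 2: in={0,1,3,4} → {0,1} (was {1}); enqueue [5]
  #10 pop 3: in={0,1,3,4} → {0,1,3,4} (was {}); enqueue [0]
  #11 pop 4: in={0,1,2,3,4} → {0,1,3,4} (no change)
  #12 pop 6: in={0,1,2,3,4} → {0,1,4} (no change)
  #13 pop 5: in={0,1,3,4} → {0,1,2,3,4} (no change)
  #14 pop 0: in={0,1,2,3,4} → {0,2,4} (no change)

Fixpoint:
  val[0] = {0,2,4}
  val[1] = {0,1,2,3,4}
  val[2] = {0,1}
  val[3] = {0,1,3,4}
  val[4] = {0,1,3,4}
  val[5] = {0,1,2,3,4}
  val[6] = {0,1,4}

{0,1,4}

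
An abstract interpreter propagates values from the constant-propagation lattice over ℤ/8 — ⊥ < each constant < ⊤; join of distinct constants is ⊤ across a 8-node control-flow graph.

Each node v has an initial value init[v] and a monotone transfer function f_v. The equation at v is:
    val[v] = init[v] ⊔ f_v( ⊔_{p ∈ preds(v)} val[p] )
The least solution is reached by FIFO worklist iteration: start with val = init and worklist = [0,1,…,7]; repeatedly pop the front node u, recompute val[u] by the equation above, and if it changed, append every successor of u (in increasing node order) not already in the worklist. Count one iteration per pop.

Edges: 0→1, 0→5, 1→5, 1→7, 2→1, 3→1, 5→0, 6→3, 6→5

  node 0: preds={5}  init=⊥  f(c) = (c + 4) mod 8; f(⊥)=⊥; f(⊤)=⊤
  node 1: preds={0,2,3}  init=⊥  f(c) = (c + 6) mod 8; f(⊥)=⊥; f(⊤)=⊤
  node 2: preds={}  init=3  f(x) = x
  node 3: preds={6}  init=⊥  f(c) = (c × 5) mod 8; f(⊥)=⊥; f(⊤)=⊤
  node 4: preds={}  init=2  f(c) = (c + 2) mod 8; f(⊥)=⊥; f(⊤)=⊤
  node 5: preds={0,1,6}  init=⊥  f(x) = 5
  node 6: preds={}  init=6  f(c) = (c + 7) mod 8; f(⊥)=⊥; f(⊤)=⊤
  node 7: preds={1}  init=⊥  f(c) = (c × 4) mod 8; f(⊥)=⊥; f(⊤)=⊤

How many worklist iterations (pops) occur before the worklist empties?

Worklist (13 pops):
  #1 pop 0: in=⊥ → ⊥ (no change)
  #2 pop 1: in=3 → 1 (was ⊥); enqueue []
  #3 pop 2: in=⊥ → 3 (no change)
  #4 pop 3: in=6 → 6 (was ⊥); enqueue [1]
  #5 pop 4: in=⊥ → 2 (no change)
  #6 pop 5: in=⊤ → 5 (was ⊥); enqueue [0]
  #7 pop 6: in=⊥ → 6 (no change)
  #8 pop 7: in=1 → 4 (was ⊥); enqueue []
  #9 pop 1: in=⊤ → ⊤ (was 1); enqueue [5,7]
  #10 pop 0: in=5 → 1 (was ⊥); enqueue [1]
  #11 pop 5: in=⊤ → 5 (no change)
  #12 pop 7: in=⊤ → ⊤ (was 4); enqueue []
  #13 pop 1: in=⊤ → ⊤ (no change)

Fixpoint:
  val[0] = 1
  val[1] = ⊤
  val[2] = 3
  val[3] = 6
  val[4] = 2
  val[5] = 5
  val[6] = 6
  val[7] = ⊤

13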